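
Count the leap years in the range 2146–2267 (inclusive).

29

Years divisible by 4: 2148, 2152, …, 2264 — 30 in all.
Of these, 2200 is divisible by 100 but not 400, so not leap.
Leap years: 30 − 1 = 29.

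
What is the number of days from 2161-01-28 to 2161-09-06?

221

January 2161: 31 − 28 = 3 days remain.
Then February 2161 (28), March (31), April (30), May (31), June (30), July (31), August (31): 28 + 31 + 30 + 31 + 30 + 31 + 31 = 212 days.
September 1–6, 2161: 6 days.
Total: 3 + 212 + 6 = 221 days.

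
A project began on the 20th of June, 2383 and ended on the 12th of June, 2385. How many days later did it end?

723

June 20, 2383 → June 20, 2384: 366 days (2384 is a leap year).
June 2384: 30 − 20 = 10 days remain.
Then 11 full months totalling 335 days.
June 1–12, 2385: 12 days.
Residual: 357 days.
Total: 723 days.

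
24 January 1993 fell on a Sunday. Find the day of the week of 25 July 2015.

Day-of-year of January 24, 1993: 24.
Day-of-year of July 25, 2015: 206.
1993 has 365 days, so 365 − 24 = 341 days remain in 1993.
Full years 1994–2014: 16 common + 5 leap = 16×365 + 5×366 = 7670 days.
Total: 341 + 7670 + 206 = 8217 days.
8217 mod 7 = 6, so 6 days after Sunday is Saturday.

Saturday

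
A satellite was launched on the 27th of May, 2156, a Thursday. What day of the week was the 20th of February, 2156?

Count forward from the earlier date (February 20, 2156) to the later (May 27, 2156):
February 2156: 29 − 20 = 9 days remain (2156 is a leap year, so February has 29 days).
Then March (31), April (30): 31 + 30 = 61 days.
May 1–27, 2156: 27 days.
Total: 9 + 61 + 27 = 97 days.
97 mod 7 = 6, so 6 days before Thursday is Friday.

Friday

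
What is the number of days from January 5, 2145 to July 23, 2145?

January 2145: 31 − 5 = 26 days remain.
Then February 2145 (28), March (31), April (30), May (31), June (30): 28 + 31 + 30 + 31 + 30 = 150 days.
July 1–23, 2145: 23 days.
Total: 26 + 150 + 23 = 199 days.

199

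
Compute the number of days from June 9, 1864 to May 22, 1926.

22626

Day-of-year of June 9, 1864: 161.
Day-of-year of May 22, 1926: 142.
1864 has 366 days, so 366 − 161 = 205 days remain in 1864.
Full years 1865–1925: 47 common + 14 leap = 47×365 + 14×366 = 22279 days.
Total: 205 + 22279 + 142 = 22626 days.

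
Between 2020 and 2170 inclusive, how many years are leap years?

37

Years divisible by 4: 2020, 2024, …, 2168 — 38 in all.
Of these, 2100 is divisible by 100 but not 400, so not leap.
Leap years: 38 − 1 = 37.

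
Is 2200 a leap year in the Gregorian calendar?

No

2200 is not a leap year (divisible by 100 but not 400).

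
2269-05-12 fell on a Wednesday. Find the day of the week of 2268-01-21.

Count forward from the earlier date (January 21, 2268) to the later (May 12, 2269):
Day-of-year of January 21, 2268: 21.
Day-of-year of May 12, 2269: 132.
2268 has 366 days, so 366 − 21 = 345 days remain in 2268.
Total: 345 + 132 = 477 days.
477 mod 7 = 1, so 1 day before Wednesday is Tuesday.

Tuesday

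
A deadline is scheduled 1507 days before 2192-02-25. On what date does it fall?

2188-01-10

Count 1507 days before February 25, 2192:
Day-of-year of January 10, 2188: 10.
Day-of-year of February 25, 2192: 56.
2188 has 366 days, so 366 − 10 = 356 days remain in 2188.
Full years: 2189: 365; 2190: 365; 2191: 365. Sum = 1095.
Total: 356 + 1095 + 56 = 1507 days.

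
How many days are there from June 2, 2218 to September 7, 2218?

June 2218: 30 − 2 = 28 days remain.
Then July (31), August (31): 31 + 31 = 62 days.
September 1–7, 2218: 7 days.
Total: 28 + 62 + 7 = 97 days.

97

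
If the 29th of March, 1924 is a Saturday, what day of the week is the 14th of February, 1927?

Monday

Day-of-year of March 29, 1924: 89.
Day-of-year of February 14, 1927: 45.
1924 has 366 days, so 366 − 89 = 277 days remain in 1924.
Full years: 1925: 365; 1926: 365. Sum = 730.
Total: 277 + 730 + 45 = 1052 days.
1052 mod 7 = 2, so 2 days after Saturday is Monday.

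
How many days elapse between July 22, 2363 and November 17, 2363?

118

July 2363: 31 − 22 = 9 days remain.
Then August (31), September (30), October (31): 31 + 30 + 31 = 92 days.
November 1–17, 2363: 17 days.
Total: 9 + 92 + 17 = 118 days.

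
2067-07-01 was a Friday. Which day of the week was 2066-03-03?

Wednesday

Count forward from the earlier date (March 3, 2066) to the later (July 1, 2067):
Day-of-year of March 3, 2066: 62.
Day-of-year of July 1, 2067: 182.
2066 has 365 days, so 365 − 62 = 303 days remain in 2066.
Total: 303 + 182 = 485 days.
485 mod 7 = 2, so 2 days before Friday is Wednesday.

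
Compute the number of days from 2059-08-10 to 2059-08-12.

Within August 2059: 12 − 10 = 2 days.

2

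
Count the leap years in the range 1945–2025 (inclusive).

20

Years divisible by 4: 1948, 1952, …, 2024 — 20 in all.
2000 is divisible by 400, so still leap.
No century exceptions apply. Count: 20.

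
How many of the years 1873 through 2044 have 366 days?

42

Years divisible by 4: 1876, 1880, …, 2044 — 43 in all.
Of these, 1900 is divisible by 100 but not 400, so not leap.
2000 is divisible by 400, so still leap.
Leap years: 43 − 1 = 42.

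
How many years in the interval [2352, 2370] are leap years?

Years divisible by 4 in [2352, 2370]: 2352, 2356, 2360, 2364, 2368.
No century exceptions apply. Count: 5.

5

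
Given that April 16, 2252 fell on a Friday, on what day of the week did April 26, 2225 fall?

Count forward from the earlier date (April 26, 2225) to the later (April 16, 2252):
From April 26, 2225 to April 26, 2251: 26 years, of which 6 contain a Feb 29 — 20×365 + 6×366 = 9496 days.
April 2251: 30 − 26 = 4 days remain.
Then 11 full months totalling 336 days.
April 1–16, 2252: 16 days.
Residual: 356 days.
Total: 9852 days.
9852 mod 7 = 3, so 3 days before Friday is Tuesday.

Tuesday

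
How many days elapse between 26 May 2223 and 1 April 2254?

11268

Day-of-year of May 26, 2223: 146.
Day-of-year of April 1, 2254: 91.
2223 has 365 days, so 365 − 146 = 219 days remain in 2223.
Full years 2224–2253: 22 common + 8 leap = 22×365 + 8×366 = 10958 days.
Total: 219 + 10958 + 91 = 11268 days.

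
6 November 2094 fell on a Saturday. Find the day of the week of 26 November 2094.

Friday

Within November 2094: 26 − 6 = 20 days.
20 mod 7 = 6, so 6 days after Saturday is Friday.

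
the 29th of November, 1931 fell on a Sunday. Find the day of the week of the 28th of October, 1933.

Saturday

November 1931: 30 − 29 = 1 day remains.
Then 22 full months totalling 670 days.
October 1–28, 1933: 28 days.
Total: 1 + 670 + 28 = 699 days.
699 mod 7 = 6, so 6 days after Sunday is Saturday.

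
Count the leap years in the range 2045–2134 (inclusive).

Years divisible by 4: 2048, 2052, …, 2132 — 22 in all.
Of these, 2100 is divisible by 100 but not 400, so not leap.
Leap years: 22 − 1 = 21.

21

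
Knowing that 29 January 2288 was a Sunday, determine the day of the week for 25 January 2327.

Tuesday

From January 29, 2288 to January 29, 2326: 38 years, of which 9 contain a Feb 29 — 29×365 + 9×366 = 13879 days.
(2300 is not a leap year (divisible by 100 but not 400).)
January 2326: 31 − 29 = 2 days remain.
Then 11 full months totalling 334 days.
January 1–25, 2327: 25 days.
Residual: 361 days.
Total: 14240 days.
14240 mod 7 = 2, so 2 days after Sunday is Tuesday.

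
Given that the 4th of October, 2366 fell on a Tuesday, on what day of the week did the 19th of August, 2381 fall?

Day-of-year of October 4, 2366: 277.
Day-of-year of August 19, 2381: 231.
2366 has 365 days, so 365 − 277 = 88 days remain in 2366.
Full years 2367–2380: 10 common + 4 leap = 10×365 + 4×366 = 5114 days.
Total: 88 + 5114 + 231 = 5433 days.
5433 mod 7 = 1, so 1 day after Tuesday is Wednesday.

Wednesday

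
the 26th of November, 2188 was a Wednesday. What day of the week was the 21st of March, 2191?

Day-of-year of November 26, 2188: 331.
Day-of-year of March 21, 2191: 80.
2188 has 366 days, so 366 − 331 = 35 days remain in 2188.
Full years: 2189: 365; 2190: 365. Sum = 730.
Total: 35 + 730 + 80 = 845 days.
845 mod 7 = 5, so 5 days after Wednesday is Monday.

Monday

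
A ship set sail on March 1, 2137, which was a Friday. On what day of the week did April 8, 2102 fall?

Saturday

Count forward from the earlier date (April 8, 2102) to the later (March 1, 2137):
Day-of-year of April 8, 2102: 98.
Day-of-year of March 1, 2137: 60.
2102 has 365 days, so 365 − 98 = 267 days remain in 2102.
Full years 2103–2136: 25 common + 9 leap = 25×365 + 9×366 = 12419 days.
Total: 267 + 12419 + 60 = 12746 days.
12746 mod 7 = 6, so 6 days before Friday is Saturday.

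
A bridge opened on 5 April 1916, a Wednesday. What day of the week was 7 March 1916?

Count forward from the earlier date (March 7, 1916) to the later (April 5, 1916):
March 1916: 31 − 7 = 24 days remain.
April 1–5, 1916: 5 days.
Total: 24 + 5 = 29 days.
29 mod 7 = 1, so 1 day before Wednesday is Tuesday.

Tuesday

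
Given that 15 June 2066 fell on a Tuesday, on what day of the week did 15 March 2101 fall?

Tuesday

Day-of-year of June 15, 2066: 166.
Day-of-year of March 15, 2101: 74.
2066 has 365 days, so 365 − 166 = 199 days remain in 2066.
Full years 2067–2100: 26 common + 8 leap = 26×365 + 8×366 = 12418 days.
Total: 199 + 12418 + 74 = 12691 days.
12691 is a multiple of 7, so 15 March 2101 falls on the same weekday: Tuesday.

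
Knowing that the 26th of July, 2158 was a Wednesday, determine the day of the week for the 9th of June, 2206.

Monday

From July 26, 2158 to July 26, 2205: 47 years, of which 11 contain a Feb 29 — 36×365 + 11×366 = 17166 days.
(2200 is not a leap year (divisible by 100 but not 400).)
July 2205: 31 − 26 = 5 days remain.
Then 10 full months totalling 304 days.
June 1–9, 2206: 9 days.
Residual: 318 days.
Total: 17484 days.
17484 mod 7 = 5, so 5 days after Wednesday is Monday.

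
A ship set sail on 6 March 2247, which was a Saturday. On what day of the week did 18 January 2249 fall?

Thursday

March 6, 2247 → March 6, 2248: 366 days (2248 is a leap year).
March 2248: 31 − 6 = 25 days remain.
Then 9 full months totalling 275 days.
January 1–18, 2249: 18 days.
Residual: 318 days.
Total: 684 days.
684 mod 7 = 5, so 5 days after Saturday is Thursday.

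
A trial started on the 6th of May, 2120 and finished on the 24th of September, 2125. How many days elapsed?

May 6, 2120 → May 6, 2121: 365 days.
May 6, 2121 → May 6, 2122: 365 days.
May 6, 2122 → May 6, 2123: 365 days.
May 6, 2123 → May 6, 2124: 366 days (2124 is a leap year).
May 6, 2124 → May 6, 2125: 365 days.
May 2125: 31 − 6 = 25 days remain.
Then June (30), July (31), August (31): 30 + 31 + 31 = 92 days.
September 1–24, 2125: 24 days.
Residual: 141 days.
Total: 1967 days.

1967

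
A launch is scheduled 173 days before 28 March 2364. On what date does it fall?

7 October 2363

Count 173 days before March 28, 2364:
October 2363: 31 − 7 = 24 days remain.
Then November (30), December (31), January (31), February 2364 (29): 30 + 31 + 31 + 29 = 121 days.
March 1–28, 2364: 28 days.
Residual: 173 days.
Total: 173 days.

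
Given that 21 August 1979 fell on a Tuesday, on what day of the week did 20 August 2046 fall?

Day-of-year of August 21, 1979: 233.
Day-of-year of August 20, 2046: 232.
1979 has 365 days, so 365 − 233 = 132 days remain in 1979.
Full years 1980–2045: 49 common + 17 leap = 49×365 + 17×366 = 24107 days.
Total: 132 + 24107 + 232 = 24471 days.
24471 mod 7 = 6, so 6 days after Tuesday is Monday.

Monday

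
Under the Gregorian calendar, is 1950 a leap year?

1950 is not a leap year.

No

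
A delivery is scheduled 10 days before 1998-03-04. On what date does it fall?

1998-02-22

Count 10 days before March 4, 1998:
February 1998: 28 − 22 = 6 days remain (1998 is not a leap year, so February has 28 days).
March 1–4, 1998: 4 days.
Total: 6 + 4 = 10 days.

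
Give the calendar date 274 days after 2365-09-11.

2366-06-12

Count 274 days after September 11, 2365:
September 2365: 30 − 11 = 19 days remain.
Then October (31), November (30), December (31), January (31), February 2366 (28), March (31), April (30), May (31): 31 + 30 + 31 + 31 + 28 + 31 + 30 + 31 = 243 days.
June 1–12, 2366: 12 days.
Residual: 274 days.
Total: 274 days.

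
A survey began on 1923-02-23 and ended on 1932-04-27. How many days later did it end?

From February 23, 1923 to February 23, 1932: 9 years, of which 2 contain a Feb 29 — 7×365 + 2×366 = 3287 days.
February 1932: 29 − 23 = 6 days remain (1932 is a leap year, so February has 29 days).
Then March (31): 31 days.
April 1–27, 1932: 27 days.
Residual: 64 days.
Total: 3351 days.

3351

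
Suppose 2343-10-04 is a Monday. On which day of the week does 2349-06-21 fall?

October 4, 2343 → October 4, 2344: 366 days (2344 is a leap year).
October 4, 2344 → October 4, 2345: 365 days.
October 4, 2345 → October 4, 2346: 365 days.
October 4, 2346 → October 4, 2347: 365 days.
October 4, 2347 → October 4, 2348: 366 days (2348 is a leap year).
October 2348: 31 − 4 = 27 days remain.
Then November (30), December (31), January (31), February 2349 (28), March (31), April (30), May (31): 30 + 31 + 31 + 28 + 31 + 30 + 31 = 212 days.
June 1–21, 2349: 21 days.
Residual: 260 days.
Total: 2087 days.
2087 mod 7 = 1, so 1 day after Monday is Tuesday.

Tuesday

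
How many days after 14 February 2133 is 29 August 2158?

Day-of-year of February 14, 2133: 45.
Day-of-year of August 29, 2158: 241.
2133 has 365 days, so 365 − 45 = 320 days remain in 2133.
Full years 2134–2157: 18 common + 6 leap = 18×365 + 6×366 = 8766 days.
Total: 320 + 8766 + 241 = 9327 days.

9327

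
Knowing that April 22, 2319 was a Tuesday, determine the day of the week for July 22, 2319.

Tuesday

April 2319: 30 − 22 = 8 days remain.
Then May (31), June (30): 31 + 30 = 61 days.
July 1–22, 2319: 22 days.
Total: 8 + 61 + 22 = 91 days.
91 is a multiple of 7, so July 22, 2319 falls on the same weekday: Tuesday.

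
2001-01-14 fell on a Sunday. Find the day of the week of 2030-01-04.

Friday

Day-of-year of January 14, 2001: 14.
Day-of-year of January 4, 2030: 4.
2001 has 365 days, so 365 − 14 = 351 days remain in 2001.
Full years 2002–2029: 21 common + 7 leap = 21×365 + 7×366 = 10227 days.
Total: 351 + 10227 + 4 = 10582 days.
10582 mod 7 = 5, so 5 days after Sunday is Friday.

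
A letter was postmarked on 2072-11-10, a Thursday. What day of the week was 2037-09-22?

Count forward from the earlier date (September 22, 2037) to the later (November 10, 2072):
From September 22, 2037 to September 22, 2072: 35 years, of which 9 contain a Feb 29 — 26×365 + 9×366 = 12784 days.
September 2072: 30 − 22 = 8 days remain.
Then October (31): 31 days.
November 1–10, 2072: 10 days.
Residual: 49 days.
Total: 12833 days.
12833 mod 7 = 2, so 2 days before Thursday is Tuesday.

Tuesday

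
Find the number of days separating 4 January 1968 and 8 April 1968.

95

January 1968: 31 − 4 = 27 days remain.
Then February 1968 (29), March (31): 29 + 31 = 60 days.
April 1–8, 1968: 8 days.
Total: 27 + 60 + 8 = 95 days.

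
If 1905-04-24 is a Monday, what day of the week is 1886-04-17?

Count forward from the earlier date (April 17, 1886) to the later (April 24, 1905):
From April 17, 1886 to April 17, 1905: 19 years, of which 4 contain a Feb 29 — 15×365 + 4×366 = 6939 days.
(1900 is not a leap year (divisible by 100 but not 400).)
Within April 1905: 24 − 17 = 7 days.
Total: 6946 days.
6946 mod 7 = 2, so 2 days before Monday is Saturday.

Saturday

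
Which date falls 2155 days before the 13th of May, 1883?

the 18th of June, 1877

Count 2155 days before May 13, 1883:
Day-of-year of June 18, 1877: 169.
Day-of-year of May 13, 1883: 133.
1877 has 365 days, so 365 − 169 = 196 days remain in 1877.
Full years: 1878: 365; 1879: 365; 1880: 366; 1881: 365; 1882: 365. Sum = 1826.
Total: 196 + 1826 + 133 = 2155 days.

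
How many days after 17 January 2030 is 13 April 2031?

451

January 17, 2030 → January 17, 2031: 365 days.
January 2031: 31 − 17 = 14 days remain.
Then February 2031 (28), March (31): 28 + 31 = 59 days.
April 1–13, 2031: 13 days.
Residual: 86 days.
Total: 451 days.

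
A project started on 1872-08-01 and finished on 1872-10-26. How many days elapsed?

August 1872: 31 − 1 = 30 days remain.
Then September (30): 30 days.
October 1–26, 1872: 26 days.
Total: 30 + 30 + 26 = 86 days.

86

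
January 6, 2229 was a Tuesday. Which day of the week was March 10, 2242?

From January 6, 2229 to January 6, 2242: 13 years, of which 3 contain a Feb 29 — 10×365 + 3×366 = 4748 days.
January 2242: 31 − 6 = 25 days remain.
Then February 2242 (28): 28 days.
March 1–10, 2242: 10 days.
Residual: 63 days.
Total: 4811 days.
4811 mod 7 = 2, so 2 days after Tuesday is Thursday.

Thursday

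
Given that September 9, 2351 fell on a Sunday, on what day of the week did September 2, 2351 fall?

Sunday

Count forward from the earlier date (September 2, 2351) to the later (September 9, 2351):
Within September 2351: 9 − 2 = 7 days.
7 is a multiple of 7, so September 2, 2351 falls on the same weekday: Sunday.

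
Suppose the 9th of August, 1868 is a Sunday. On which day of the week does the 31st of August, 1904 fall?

Day-of-year of August 9, 1868: 222.
Day-of-year of August 31, 1904: 244.
1868 has 366 days, so 366 − 222 = 144 days remain in 1868.
Full years 1869–1903: 28 common + 7 leap = 28×365 + 7×366 = 12782 days.
Total: 144 + 12782 + 244 = 13170 days.
13170 mod 7 = 3, so 3 days after Sunday is Wednesday.

Wednesday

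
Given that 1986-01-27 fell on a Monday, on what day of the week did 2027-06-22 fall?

From January 27, 1986 to January 27, 2027: 41 years, of which 10 contain a Feb 29 — 31×365 + 10×366 = 14975 days.
(2000 is a leap year (divisible by 400).)
January 2027: 31 − 27 = 4 days remain.
Then February 2027 (28), March (31), April (30), May (31): 28 + 31 + 30 + 31 = 120 days.
June 1–22, 2027: 22 days.
Residual: 146 days.
Total: 15121 days.
15121 mod 7 = 1, so 1 day after Monday is Tuesday.

Tuesday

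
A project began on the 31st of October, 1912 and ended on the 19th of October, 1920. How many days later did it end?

2910

Day-of-year of October 31, 1912: 305.
Day-of-year of October 19, 1920: 293.
1912 has 366 days, so 366 − 305 = 61 days remain in 1912.
Full years 1913–1919: 6 common + 1 leap = 6×365 + 1×366 = 2556 days.
Total: 61 + 2556 + 293 = 2910 days.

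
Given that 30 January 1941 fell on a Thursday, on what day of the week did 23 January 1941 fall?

Thursday

Count forward from the earlier date (January 23, 1941) to the later (January 30, 1941):
Within January 1941: 30 − 23 = 7 days.
7 is a multiple of 7, so 23 January 1941 falls on the same weekday: Thursday.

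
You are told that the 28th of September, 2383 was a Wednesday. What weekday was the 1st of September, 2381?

Tuesday

Count forward from the earlier date (September 1, 2381) to the later (September 28, 2383):
September 2381: 30 − 1 = 29 days remain.
Then 23 full months totalling 700 days.
September 1–28, 2383: 28 days.
Total: 29 + 700 + 28 = 757 days.
757 mod 7 = 1, so 1 day before Wednesday is Tuesday.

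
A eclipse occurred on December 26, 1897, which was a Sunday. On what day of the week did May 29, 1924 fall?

Day-of-year of December 26, 1897: 360.
Day-of-year of May 29, 1924: 150.
1897 has 365 days, so 365 − 360 = 5 days remain in 1897.
Full years 1898–1923: 21 common + 5 leap = 21×365 + 5×366 = 9495 days.
Total: 5 + 9495 + 150 = 9650 days.
9650 mod 7 = 4, so 4 days after Sunday is Thursday.

Thursday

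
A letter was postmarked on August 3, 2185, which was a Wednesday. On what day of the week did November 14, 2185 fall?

Monday

August 2185: 31 − 3 = 28 days remain.
Then September (30), October (31): 30 + 31 = 61 days.
November 1–14, 2185: 14 days.
Total: 28 + 61 + 14 = 103 days.
103 mod 7 = 5, so 5 days after Wednesday is Monday.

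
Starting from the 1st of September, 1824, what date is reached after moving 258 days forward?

the 17th of May, 1825

Count 258 days after September 1, 1824:
September 1824: 30 − 1 = 29 days remain.
Then October (31), November (30), December (31), January (31), February 1825 (28), March (31), April (30): 31 + 30 + 31 + 31 + 28 + 31 + 30 = 212 days.
May 1–17, 1825: 17 days.
Residual: 258 days.
Total: 258 days.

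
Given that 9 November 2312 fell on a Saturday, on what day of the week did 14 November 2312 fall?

Within November 2312: 14 − 9 = 5 days.
5 mod 7 = 5, so 5 days after Saturday is Thursday.

Thursday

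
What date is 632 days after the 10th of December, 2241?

the 3rd of September, 2243

Count 632 days after December 10, 2241:
December 2241: 31 − 10 = 21 days remain.
Then 20 full months totalling 608 days.
September 1–3, 2243: 3 days.
Total: 21 + 608 + 3 = 632 days.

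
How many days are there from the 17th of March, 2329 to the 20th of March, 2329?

3

Within March 2329: 20 − 17 = 3 days.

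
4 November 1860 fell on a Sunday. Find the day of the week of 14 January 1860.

Count forward from the earlier date (January 14, 1860) to the later (November 4, 1860):
January 1860: 31 − 14 = 17 days remain.
Then 9 full months totalling 274 days.
November 1–4, 1860: 4 days.
Total: 17 + 274 + 4 = 295 days.
295 mod 7 = 1, so 1 day before Sunday is Saturday.

Saturday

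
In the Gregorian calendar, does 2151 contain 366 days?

No

2151 is not a leap year.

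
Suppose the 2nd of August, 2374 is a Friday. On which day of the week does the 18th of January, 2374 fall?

Count forward from the earlier date (January 18, 2374) to the later (August 2, 2374):
January 2374: 31 − 18 = 13 days remain.
Then February 2374 (28), March (31), April (30), May (31), June (30), July (31): 28 + 31 + 30 + 31 + 30 + 31 = 181 days.
August 1–2, 2374: 2 days.
Total: 13 + 181 + 2 = 196 days.
196 is a multiple of 7, so the 18th of January, 2374 falls on the same weekday: Friday.

Friday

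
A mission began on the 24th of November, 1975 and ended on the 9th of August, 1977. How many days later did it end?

624

November 1975: 30 − 24 = 6 days remain.
Then 20 full months totalling 609 days.
August 1–9, 1977: 9 days.
Total: 6 + 609 + 9 = 624 days.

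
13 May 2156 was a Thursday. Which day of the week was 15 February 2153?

Thursday

Count forward from the earlier date (February 15, 2153) to the later (May 13, 2156):
February 15, 2153 → February 15, 2154: 365 days.
February 15, 2154 → February 15, 2155: 365 days.
February 15, 2155 → February 15, 2156: 365 days.
February 2156: 29 − 15 = 14 days remain (2156 is a leap year, so February has 29 days).
Then March (31), April (30): 31 + 30 = 61 days.
May 1–13, 2156: 13 days.
Residual: 88 days.
Total: 1183 days.
1183 is a multiple of 7, so 15 February 2153 falls on the same weekday: Thursday.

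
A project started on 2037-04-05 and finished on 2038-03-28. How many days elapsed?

April 2037: 30 − 5 = 25 days remain.
Then 10 full months totalling 304 days.
March 1–28, 2038: 28 days.
Total: 25 + 304 + 28 = 357 days.

357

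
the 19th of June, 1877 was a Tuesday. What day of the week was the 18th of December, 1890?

From June 19, 1877 to June 19, 1890: 13 years, of which 3 contain a Feb 29 — 10×365 + 3×366 = 4748 days.
June 1890: 30 − 19 = 11 days remain.
Then July (31), August (31), September (30), October (31), November (30): 31 + 31 + 30 + 31 + 30 = 153 days.
December 1–18, 1890: 18 days.
Residual: 182 days.
Total: 4930 days.
4930 mod 7 = 2, so 2 days after Tuesday is Thursday.

Thursday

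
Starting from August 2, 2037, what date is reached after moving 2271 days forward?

October 21, 2043

Count 2271 days after August 2, 2037:
Day-of-year of August 2, 2037: 214.
Day-of-year of October 21, 2043: 294.
2037 has 365 days, so 365 − 214 = 151 days remain in 2037.
Full years: 2038: 365; 2039: 365; 2040: 366; 2041: 365; 2042: 365. Sum = 1826.
Total: 151 + 1826 + 294 = 2271 days.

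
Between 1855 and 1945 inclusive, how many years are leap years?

Years divisible by 4: 1856, 1860, …, 1944 — 23 in all.
Of these, 1900 is divisible by 100 but not 400, so not leap.
Leap years: 23 − 1 = 22.

22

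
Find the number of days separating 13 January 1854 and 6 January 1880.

9489

From January 13, 1854 to January 13, 1879: 25 years, of which 6 contain a Feb 29 — 19×365 + 6×366 = 9131 days.
January 1879: 31 − 13 = 18 days remain.
Then 11 full months totalling 334 days.
January 1–6, 1880: 6 days.
Residual: 358 days.
Total: 9489 days.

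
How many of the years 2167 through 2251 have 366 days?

20

Years divisible by 4: 2168, 2172, …, 2248 — 21 in all.
Of these, 2200 is divisible by 100 but not 400, so not leap.
Leap years: 21 − 1 = 20.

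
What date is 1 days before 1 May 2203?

30 April 2203

Count 1 days before May 1, 2203:
April 2203: 30 − 30 = 0 days remain.
May 1, 2203: 1 day.
Total: 0 + 1 = 1 days.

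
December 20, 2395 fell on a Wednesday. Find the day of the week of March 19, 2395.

Sunday

Count forward from the earlier date (March 19, 2395) to the later (December 20, 2395):
March 2395: 31 − 19 = 12 days remain.
Then April (30), May (31), June (30), July (31), August (31), September (30), October (31), November (30): 30 + 31 + 30 + 31 + 31 + 30 + 31 + 30 = 244 days.
December 1–20, 2395: 20 days.
Total: 12 + 244 + 20 = 276 days.
276 mod 7 = 3, so 3 days before Wednesday is Sunday.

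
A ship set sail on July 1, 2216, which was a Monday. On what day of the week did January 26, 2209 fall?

Thursday

Count forward from the earlier date (January 26, 2209) to the later (July 1, 2216):
Day-of-year of January 26, 2209: 26.
Day-of-year of July 1, 2216: 183.
2209 has 365 days, so 365 − 26 = 339 days remain in 2209.
Full years: 2210: 365; 2211: 365; 2212: 366; 2213: 365; 2214: 365; 2215: 365. Sum = 2191.
Total: 339 + 2191 + 183 = 2713 days.
2713 mod 7 = 4, so 4 days before Monday is Thursday.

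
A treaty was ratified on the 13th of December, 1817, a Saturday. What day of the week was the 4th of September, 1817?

Count forward from the earlier date (September 4, 1817) to the later (December 13, 1817):
September 1817: 30 − 4 = 26 days remain.
Then October (31), November (30): 31 + 30 = 61 days.
December 1–13, 1817: 13 days.
Total: 26 + 61 + 13 = 100 days.
100 mod 7 = 2, so 2 days before Saturday is Thursday.

Thursday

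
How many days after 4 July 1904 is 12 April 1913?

3204

Day-of-year of July 4, 1904: 186.
Day-of-year of April 12, 1913: 102.
1904 has 366 days, so 366 − 186 = 180 days remain in 1904.
Full years 1905–1912: 6 common + 2 leap = 6×365 + 2×366 = 2922 days.
Total: 180 + 2922 + 102 = 3204 days.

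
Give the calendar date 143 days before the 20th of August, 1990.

the 30th of March, 1990

Count 143 days before August 20, 1990:
March 1990: 31 − 30 = 1 day remains.
Then April (30), May (31), June (30), July (31): 30 + 31 + 30 + 31 = 122 days.
August 1–20, 1990: 20 days.
Total: 1 + 122 + 20 = 143 days.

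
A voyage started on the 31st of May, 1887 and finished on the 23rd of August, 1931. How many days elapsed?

Day-of-year of May 31, 1887: 151.
Day-of-year of August 23, 1931: 235.
1887 has 365 days, so 365 − 151 = 214 days remain in 1887.
Full years 1888–1930: 33 common + 10 leap = 33×365 + 10×366 = 15705 days.
Total: 214 + 15705 + 235 = 16154 days.

16154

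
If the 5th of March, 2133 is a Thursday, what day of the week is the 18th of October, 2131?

Count forward from the earlier date (October 18, 2131) to the later (March 5, 2133):
Day-of-year of October 18, 2131: 291.
Day-of-year of March 5, 2133: 64.
2131 has 365 days, so 365 − 291 = 74 days remain in 2131.
Full years: 2132: 366. Sum = 366.
Total: 74 + 366 + 64 = 504 days.
504 is a multiple of 7, so the 18th of October, 2131 falls on the same weekday: Thursday.

Thursday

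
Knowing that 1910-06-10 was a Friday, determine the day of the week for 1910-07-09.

Saturday

June 1910: 30 − 10 = 20 days remain.
July 1–9, 1910: 9 days.
Total: 20 + 9 = 29 days.
29 mod 7 = 1, so 1 day after Friday is Saturday.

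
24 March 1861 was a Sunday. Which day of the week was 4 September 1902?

Day-of-year of March 24, 1861: 83.
Day-of-year of September 4, 1902: 247.
1861 has 365 days, so 365 − 83 = 282 days remain in 1861.
Full years 1862–1901: 31 common + 9 leap = 31×365 + 9×366 = 14609 days.
Total: 282 + 14609 + 247 = 15138 days.
15138 mod 7 = 4, so 4 days after Sunday is Thursday.

Thursday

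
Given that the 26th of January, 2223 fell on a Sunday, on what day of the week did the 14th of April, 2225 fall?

Thursday

January 26, 2223 → January 26, 2224: 365 days.
January 26, 2224 → January 26, 2225: 366 days (2224 is a leap year).
January 2225: 31 − 26 = 5 days remain.
Then February 2225 (28), March (31): 28 + 31 = 59 days.
April 1–14, 2225: 14 days.
Residual: 78 days.
Total: 809 days.
809 mod 7 = 4, so 4 days after Sunday is Thursday.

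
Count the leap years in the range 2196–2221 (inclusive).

6

Years divisible by 4 in [2196, 2221]: 2196, 2200, 2204, 2208, 2212, 2216, 2220.
Of these, 2200 is divisible by 100 but not 400, so not leap.
Leap years: 7 − 1 = 6.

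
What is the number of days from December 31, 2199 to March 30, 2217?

Day-of-year of December 31, 2199: 365.
Day-of-year of March 30, 2217: 89.
2199 has 365 days, so 365 − 365 = 0 days remain in 2199.
Full years 2200–2216: 13 common + 4 leap = 13×365 + 4×366 = 6209 days.
Total: 0 + 6209 + 89 = 6298 days.

6298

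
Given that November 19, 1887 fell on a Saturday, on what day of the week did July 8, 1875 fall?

Count forward from the earlier date (July 8, 1875) to the later (November 19, 1887):
Day-of-year of July 8, 1875: 189.
Day-of-year of November 19, 1887: 323.
1875 has 365 days, so 365 − 189 = 176 days remain in 1875.
Full years 1876–1886: 8 common + 3 leap = 8×365 + 3×366 = 4018 days.
Total: 176 + 4018 + 323 = 4517 days.
4517 mod 7 = 2, so 2 days before Saturday is Thursday.

Thursday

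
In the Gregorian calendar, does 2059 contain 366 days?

No

2059 is not a leap year.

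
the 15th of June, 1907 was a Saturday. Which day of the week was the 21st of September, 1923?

Friday

From June 15, 1907 to June 15, 1923: 16 years, of which 4 contain a Feb 29 — 12×365 + 4×366 = 5844 days.
June 1923: 30 − 15 = 15 days remain.
Then July (31), August (31): 31 + 31 = 62 days.
September 1–21, 1923: 21 days.
Residual: 98 days.
Total: 5942 days.
5942 mod 7 = 6, so 6 days after Saturday is Friday.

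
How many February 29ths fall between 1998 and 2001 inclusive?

1

Years divisible by 4 in [1998, 2001]: 2000.
2000 is divisible by 400, so still leap.
No century exceptions apply. Count: 1.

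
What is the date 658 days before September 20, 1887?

December 1, 1885

Count 658 days before September 20, 1887:
December 1, 1885 → December 1, 1886: 365 days.
December 1886: 31 − 1 = 30 days remain.
Then January (31), February 1887 (28), March (31), April (30), May (31), June (30), July (31), August (31): 31 + 28 + 31 + 30 + 31 + 30 + 31 + 31 = 243 days.
September 1–20, 1887: 20 days.
Residual: 293 days.
Total: 658 days.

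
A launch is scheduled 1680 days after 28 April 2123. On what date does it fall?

3 December 2127

Count 1680 days after April 28, 2123:
April 28, 2123 → April 28, 2124: 366 days (2124 is a leap year).
April 28, 2124 → April 28, 2125: 365 days.
April 28, 2125 → April 28, 2126: 365 days.
April 28, 2126 → April 28, 2127: 365 days.
April 2127: 30 − 28 = 2 days remain.
Then May (31), June (30), July (31), August (31), September (30), October (31), November (30): 31 + 30 + 31 + 31 + 30 + 31 + 30 = 214 days.
December 1–3, 2127: 3 days.
Residual: 219 days.
Total: 1680 days.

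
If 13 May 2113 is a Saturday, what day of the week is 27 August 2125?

From May 13, 2113 to May 13, 2125: 12 years, of which 3 contain a Feb 29 — 9×365 + 3×366 = 4383 days.
May 2125: 31 − 13 = 18 days remain.
Then June (30), July (31): 30 + 31 = 61 days.
August 1–27, 2125: 27 days.
Residual: 106 days.
Total: 4489 days.
4489 mod 7 = 2, so 2 days after Saturday is Monday.

Monday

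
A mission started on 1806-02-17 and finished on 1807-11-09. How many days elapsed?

Day-of-year of February 17, 1806: 48.
Day-of-year of November 9, 1807: 313.
1806 has 365 days, so 365 − 48 = 317 days remain in 1806.
Total: 317 + 313 = 630 days.

630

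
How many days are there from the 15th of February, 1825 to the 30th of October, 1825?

257

February 1825: 28 − 15 = 13 days remain (1825 is not a leap year, so February has 28 days).
Then March (31), April (30), May (31), June (30), July (31), August (31), September (30): 31 + 30 + 31 + 30 + 31 + 31 + 30 = 214 days.
October 1–30, 1825: 30 days.
Total: 13 + 214 + 30 = 257 days.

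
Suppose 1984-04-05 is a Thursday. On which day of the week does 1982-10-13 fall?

Count forward from the earlier date (October 13, 1982) to the later (April 5, 1984):
October 1982: 31 − 13 = 18 days remain.
Then 17 full months totalling 517 days.
April 1–5, 1984: 5 days.
Total: 18 + 517 + 5 = 540 days.
540 mod 7 = 1, so 1 day before Thursday is Wednesday.

Wednesday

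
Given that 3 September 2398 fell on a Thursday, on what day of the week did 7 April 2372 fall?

Friday

Count forward from the earlier date (April 7, 2372) to the later (September 3, 2398):
Day-of-year of April 7, 2372: 98.
Day-of-year of September 3, 2398: 246.
2372 has 366 days, so 366 − 98 = 268 days remain in 2372.
Full years 2373–2397: 19 common + 6 leap = 19×365 + 6×366 = 9131 days.
Total: 268 + 9131 + 246 = 9645 days.
9645 mod 7 = 6, so 6 days before Thursday is Friday.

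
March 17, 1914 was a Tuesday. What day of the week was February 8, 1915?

Monday

March 1914: 31 − 17 = 14 days remain.
Then 10 full months totalling 306 days.
February 1–8, 1915: 8 days (1915 is not a leap year).
Total: 14 + 306 + 8 = 328 days.
328 mod 7 = 6, so 6 days after Tuesday is Monday.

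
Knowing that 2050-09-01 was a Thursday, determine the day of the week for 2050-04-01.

Friday

Count forward from the earlier date (April 1, 2050) to the later (September 1, 2050):
April 2050: 30 − 1 = 29 days remain.
Then May (31), June (30), July (31), August (31): 31 + 30 + 31 + 31 = 123 days.
September 1, 2050: 1 day.
Total: 29 + 123 + 1 = 153 days.
153 mod 7 = 6, so 6 days before Thursday is Friday.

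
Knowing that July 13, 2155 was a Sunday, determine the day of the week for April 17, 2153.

Tuesday

Count forward from the earlier date (April 17, 2153) to the later (July 13, 2155):
Day-of-year of April 17, 2153: 107.
Day-of-year of July 13, 2155: 194.
2153 has 365 days, so 365 − 107 = 258 days remain in 2153.
Full years: 2154: 365. Sum = 365.
Total: 258 + 365 + 194 = 817 days.
817 mod 7 = 5, so 5 days before Sunday is Tuesday.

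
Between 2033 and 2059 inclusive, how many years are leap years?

Years divisible by 4 in [2033, 2059]: 2036, 2040, 2044, 2048, 2052, 2056.
No century exceptions apply. Count: 6.

6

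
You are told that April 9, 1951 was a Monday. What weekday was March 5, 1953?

Thursday

Day-of-year of April 9, 1951: 99.
Day-of-year of March 5, 1953: 64.
1951 has 365 days, so 365 − 99 = 266 days remain in 1951.
Full years: 1952: 366. Sum = 366.
Total: 266 + 366 + 64 = 696 days.
696 mod 7 = 3, so 3 days after Monday is Thursday.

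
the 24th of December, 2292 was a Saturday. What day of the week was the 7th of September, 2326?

Day-of-year of December 24, 2292: 359.
Day-of-year of September 7, 2326: 250.
2292 has 366 days, so 366 − 359 = 7 days remain in 2292.
Full years 2293–2325: 26 common + 7 leap = 26×365 + 7×366 = 12052 days.
Total: 7 + 12052 + 250 = 12309 days.
12309 mod 7 = 3, so 3 days after Saturday is Tuesday.

Tuesday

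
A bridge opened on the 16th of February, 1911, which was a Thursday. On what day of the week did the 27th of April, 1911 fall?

February 1911: 28 − 16 = 12 days remain (1911 is not a leap year, so February has 28 days).
Then March (31): 31 days.
April 1–27, 1911: 27 days.
Total: 12 + 31 + 27 = 70 days.
70 is a multiple of 7, so the 27th of April, 1911 falls on the same weekday: Thursday.

Thursday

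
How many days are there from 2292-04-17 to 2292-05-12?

April 2292: 30 − 17 = 13 days remain.
May 1–12, 2292: 12 days.
Total: 13 + 12 = 25 days.

25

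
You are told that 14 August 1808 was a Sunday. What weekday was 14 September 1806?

Sunday

Count forward from the earlier date (September 14, 1806) to the later (August 14, 1808):
Day-of-year of September 14, 1806: 257.
Day-of-year of August 14, 1808: 227.
1806 has 365 days, so 365 − 257 = 108 days remain in 1806.
Full years: 1807: 365. Sum = 365.
Total: 108 + 365 + 227 = 700 days.
700 is a multiple of 7, so 14 September 1806 falls on the same weekday: Sunday.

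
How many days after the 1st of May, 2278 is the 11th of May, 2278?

10

Within May 2278: 11 − 1 = 10 days.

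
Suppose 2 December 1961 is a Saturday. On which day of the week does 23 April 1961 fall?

Count forward from the earlier date (April 23, 1961) to the later (December 2, 1961):
April 1961: 30 − 23 = 7 days remain.
Then May (31), June (30), July (31), August (31), September (30), October (31), November (30): 31 + 30 + 31 + 31 + 30 + 31 + 30 = 214 days.
December 1–2, 1961: 2 days.
Total: 7 + 214 + 2 = 223 days.
223 mod 7 = 6, so 6 days before Saturday is Sunday.

Sunday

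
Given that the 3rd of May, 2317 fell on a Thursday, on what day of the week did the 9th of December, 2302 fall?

Tuesday

Count forward from the earlier date (December 9, 2302) to the later (May 3, 2317):
Day-of-year of December 9, 2302: 343.
Day-of-year of May 3, 2317: 123.
2302 has 365 days, so 365 − 343 = 22 days remain in 2302.
Full years 2303–2316: 10 common + 4 leap = 10×365 + 4×366 = 5114 days.
Total: 22 + 5114 + 123 = 5259 days.
5259 mod 7 = 2, so 2 days before Thursday is Tuesday.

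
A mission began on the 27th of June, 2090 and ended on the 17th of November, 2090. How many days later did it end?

143

June 2090: 30 − 27 = 3 days remain.
Then July (31), August (31), September (30), October (31): 31 + 31 + 30 + 31 = 123 days.
November 1–17, 2090: 17 days.
Total: 3 + 123 + 17 = 143 days.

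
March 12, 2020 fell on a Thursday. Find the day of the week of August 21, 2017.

Count forward from the earlier date (August 21, 2017) to the later (March 12, 2020):
Day-of-year of August 21, 2017: 233.
Day-of-year of March 12, 2020: 72.
2017 has 365 days, so 365 − 233 = 132 days remain in 2017.
Full years: 2018: 365; 2019: 365. Sum = 730.
Total: 132 + 730 + 72 = 934 days.
934 mod 7 = 3, so 3 days before Thursday is Monday.

Monday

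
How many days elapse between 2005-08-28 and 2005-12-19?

113

August 2005: 31 − 28 = 3 days remain.
Then September (30), October (31), November (30): 30 + 31 + 30 = 91 days.
December 1–19, 2005: 19 days.
Total: 3 + 91 + 19 = 113 days.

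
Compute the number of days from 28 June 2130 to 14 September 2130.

78

June 2130: 30 − 28 = 2 days remain.
Then July (31), August (31): 31 + 31 = 62 days.
September 1–14, 2130: 14 days.
Total: 2 + 62 + 14 = 78 days.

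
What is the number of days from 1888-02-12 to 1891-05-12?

Day-of-year of February 12, 1888: 43.
Day-of-year of May 12, 1891: 132.
1888 has 366 days, so 366 − 43 = 323 days remain in 1888.
Full years: 1889: 365; 1890: 365. Sum = 730.
Total: 323 + 730 + 132 = 1185 days.

1185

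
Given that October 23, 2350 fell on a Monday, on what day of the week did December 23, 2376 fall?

From October 23, 2350 to October 23, 2376: 26 years, of which 7 contain a Feb 29 — 19×365 + 7×366 = 9497 days.
October 2376: 31 − 23 = 8 days remain.
Then November (30): 30 days.
December 1–23, 2376: 23 days.
Residual: 61 days.
Total: 9558 days.
9558 mod 7 = 3, so 3 days after Monday is Thursday.

Thursday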